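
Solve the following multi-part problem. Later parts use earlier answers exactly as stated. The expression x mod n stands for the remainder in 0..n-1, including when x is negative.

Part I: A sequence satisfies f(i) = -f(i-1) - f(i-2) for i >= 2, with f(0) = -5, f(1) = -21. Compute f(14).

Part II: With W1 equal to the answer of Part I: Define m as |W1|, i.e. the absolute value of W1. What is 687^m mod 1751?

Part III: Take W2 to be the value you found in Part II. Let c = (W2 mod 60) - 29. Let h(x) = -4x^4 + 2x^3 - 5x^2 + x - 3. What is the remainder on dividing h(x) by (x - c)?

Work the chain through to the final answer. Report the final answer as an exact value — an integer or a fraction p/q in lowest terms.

Part I: f(2) = -1*(-21) - 1*(-5) = 26; iterating: f(2)=26, f(3)=-5, f(4)=-21, f(5)=26, f(6)=-5, f(7)=-21, f(8)=26, f(9)=-5, f(10)=-21, f(11)=26, f(12)=-5, f(13)=-21, f(14)=26; answer 26
Part II: W1 = 26; m = 26; squarings mod 1751: 687^1=687, 687^2=950, 687^4=735, 687^8=917, 687^16=409; 687^26 = 687^2 * 687^8 * 687^16 = 1617 (mod 1751); answer 1617
Part III: W2 = 1617; c = 28; remainder = value at the root: -4*(28)^4 + 2*(28)^3 - 5*(28)^2 + 1*(28)^1 - 3 = (-2458624) + (43904) + (-3920) + (28) + (-3) = -2418615; answer -2418615

-2418615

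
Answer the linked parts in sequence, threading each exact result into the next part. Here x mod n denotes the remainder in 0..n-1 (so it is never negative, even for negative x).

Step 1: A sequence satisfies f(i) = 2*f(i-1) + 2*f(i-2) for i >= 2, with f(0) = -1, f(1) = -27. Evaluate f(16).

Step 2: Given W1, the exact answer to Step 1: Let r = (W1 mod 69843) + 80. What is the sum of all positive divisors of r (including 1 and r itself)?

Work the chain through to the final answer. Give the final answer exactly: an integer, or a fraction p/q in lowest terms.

55440

Step 1: f(2) = 2*(-27) + 2*(-1) = -56; iterating: f(2)=-56, f(3)=-166, f(4)=-444, f(5)=-1220, f(6)=-3328, f(7)=-9096, f(8)=-24848, f(9)=-67888, f(10)=-185472, f(11)=-506720, f(12)=-1384384, f(13)=-3782208, f(14)=-10333184, f(15)=-28230784, f(16)=-77127936; answer -77127936
Step 2: W1 = -77127936; r = 48659; 48659 = 13 * 19 * 197; sigma = (1 + 13) * (1 + 19) * (1 + 197) = 14 * 20 * 198 = 55440; answer 55440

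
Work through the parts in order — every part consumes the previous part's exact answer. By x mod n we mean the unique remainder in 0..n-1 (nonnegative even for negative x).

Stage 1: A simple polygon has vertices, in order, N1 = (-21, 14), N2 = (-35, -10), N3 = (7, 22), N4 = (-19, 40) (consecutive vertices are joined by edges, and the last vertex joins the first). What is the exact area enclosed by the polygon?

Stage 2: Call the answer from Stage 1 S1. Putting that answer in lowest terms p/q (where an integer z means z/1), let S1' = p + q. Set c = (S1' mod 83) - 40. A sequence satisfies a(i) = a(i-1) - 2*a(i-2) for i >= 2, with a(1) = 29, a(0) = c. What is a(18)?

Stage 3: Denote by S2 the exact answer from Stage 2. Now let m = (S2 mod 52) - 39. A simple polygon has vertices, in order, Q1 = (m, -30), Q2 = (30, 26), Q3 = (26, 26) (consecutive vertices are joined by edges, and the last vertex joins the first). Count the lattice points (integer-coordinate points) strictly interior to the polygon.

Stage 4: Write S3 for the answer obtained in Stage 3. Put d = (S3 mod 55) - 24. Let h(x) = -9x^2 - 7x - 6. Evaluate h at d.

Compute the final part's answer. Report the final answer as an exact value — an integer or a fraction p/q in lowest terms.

-6272

Stage 1: cross terms: (-21*-10 - -35*14)=700, (-35*22 - 7*-10)=-700, (7*40 - -19*22)=698, (-19*14 - -21*40)=574; twice the area = |1272| = 1272; area = 636; answer 636
Stage 2: S1 = 636; threaded value p + q = 637; c = 16; a(2) = 1*(29) - 2*(16) = -3; iterating: a(2)=-3, a(3)=-61, a(4)=-55, a(5)=67, a(6)=177, a(7)=43, a(8)=-311, a(9)=-397, a(10)=225, a(11)=1019, a(12)=569, a(13)=-1469, a(14)=-2607, a(15)=331, a(16)=5545, a(17)=4883, a(18)=-6207; answer -6207
Stage 3: S2 = -6207; m = -6; cross terms: (-6*26 - 30*-30)=744, (30*26 - 26*26)=104, (26*-30 - -6*26)=-624; twice the area = |224| = 224; area = 112; boundary points = 4 + 4 + 8 = 16; strictly interior points = area - boundary/2 + 1 = 105; answer 105
Stage 4: S3 = 105; d = 26; -9*(26)^2 - 7*(26)^1 - 6 = (-6084) + (-182) + (-6) = -6272; answer -6272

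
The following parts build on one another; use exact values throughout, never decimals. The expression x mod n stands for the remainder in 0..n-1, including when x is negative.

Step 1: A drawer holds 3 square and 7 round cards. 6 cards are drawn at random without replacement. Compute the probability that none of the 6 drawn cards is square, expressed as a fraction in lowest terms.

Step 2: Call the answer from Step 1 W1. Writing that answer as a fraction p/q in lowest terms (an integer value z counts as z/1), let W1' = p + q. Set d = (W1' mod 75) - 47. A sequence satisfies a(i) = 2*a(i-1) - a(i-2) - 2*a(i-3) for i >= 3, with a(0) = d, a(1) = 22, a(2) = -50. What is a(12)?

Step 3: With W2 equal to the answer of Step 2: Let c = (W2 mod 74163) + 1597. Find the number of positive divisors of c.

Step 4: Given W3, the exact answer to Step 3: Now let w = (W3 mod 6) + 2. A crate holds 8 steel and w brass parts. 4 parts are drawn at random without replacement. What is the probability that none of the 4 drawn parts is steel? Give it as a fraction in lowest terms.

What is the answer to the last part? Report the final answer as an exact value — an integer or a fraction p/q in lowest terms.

1/495

Step 1: total draws C(10,6) = 210; favorable C(7,6) = 7; P = 1/30; answer 1/30
Step 2: W1 = 1/30; threaded value p + q = 31; d = -16; a(3) = 2*(-50) - 1*(22) - 2*(-16) = -90; iterating: a(3)=-90, a(4)=-174, a(5)=-158, a(6)=38, a(7)=582, a(8)=1442, a(9)=2226, a(10)=1846, a(11)=-1418, a(12)=-9134; answer -9134
Step 3: W2 = -9134; c = 66626; 66626 = 2 * 7 * 4759; number of divisors = (1+1) * (1+1) * (1+1) = 8; answer 8
Step 4: W3 = 8; w = 4; total draws C(12,4) = 495; favorable C(4,4) = 1; P = 1/495; answer 1/495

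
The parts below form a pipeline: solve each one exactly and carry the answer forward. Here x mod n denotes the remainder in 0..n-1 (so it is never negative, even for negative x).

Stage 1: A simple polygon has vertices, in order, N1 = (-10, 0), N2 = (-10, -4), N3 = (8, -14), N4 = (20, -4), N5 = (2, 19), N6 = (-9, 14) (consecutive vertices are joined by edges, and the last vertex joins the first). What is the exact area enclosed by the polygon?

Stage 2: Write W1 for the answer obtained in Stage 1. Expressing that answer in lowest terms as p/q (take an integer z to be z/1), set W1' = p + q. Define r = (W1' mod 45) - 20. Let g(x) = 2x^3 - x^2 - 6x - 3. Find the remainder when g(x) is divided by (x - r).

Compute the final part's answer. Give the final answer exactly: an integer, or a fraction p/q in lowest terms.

0

Stage 1: cross terms: (-10*-4 - -10*0)=40, (-10*-14 - 8*-4)=172, (8*-4 - 20*-14)=248, (20*19 - 2*-4)=388, (2*14 - -9*19)=199, (-9*0 - -10*14)=140; twice the area = |1187| = 1187; area = 1187/2; answer 1187/2
Stage 2: W1 = 1187/2; threaded value p + q = 1189; r = -1; remainder = value at the root: 2*(-1)^3 - 1*(-1)^2 - 6*(-1)^1 - 3 = (-2) + (-1) + (6) + (-3) = 0; answer 0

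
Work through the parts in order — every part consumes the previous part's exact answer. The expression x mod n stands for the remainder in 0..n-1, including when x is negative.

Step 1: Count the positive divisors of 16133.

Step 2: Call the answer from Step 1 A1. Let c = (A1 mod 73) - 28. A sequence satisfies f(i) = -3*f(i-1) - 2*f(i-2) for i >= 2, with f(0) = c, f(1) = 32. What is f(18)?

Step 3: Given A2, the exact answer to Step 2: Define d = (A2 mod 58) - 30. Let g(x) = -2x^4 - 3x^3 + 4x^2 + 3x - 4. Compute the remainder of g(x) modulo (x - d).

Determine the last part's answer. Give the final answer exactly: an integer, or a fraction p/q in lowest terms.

Step 1: 16133 = 13 * 17 * 73; number of divisors = (1+1) * (1+1) * (1+1) = 8; answer 8
Step 2: A1 = 8; c = -20; f(2) = -3*(32) - 2*(-20) = -56; iterating: f(2)=-56, f(3)=104, f(4)=-200, f(5)=392, f(6)=-776, f(7)=1544, f(8)=-3080, f(9)=6152, f(10)=-12296, f(11)=24584, f(12)=-49160, f(13)=98312, f(14)=-196616, f(15)=393224, f(16)=-786440, f(17)=1572872, f(18)=-3145736; answer -3145736
Step 3: A2 = -3145736; d = -20; remainder = value at the root: -2*(-20)^4 - 3*(-20)^3 + 4*(-20)^2 + 3*(-20)^1 - 4 = (-320000) + (24000) + (1600) + (-60) + (-4) = -294464; answer -294464

-294464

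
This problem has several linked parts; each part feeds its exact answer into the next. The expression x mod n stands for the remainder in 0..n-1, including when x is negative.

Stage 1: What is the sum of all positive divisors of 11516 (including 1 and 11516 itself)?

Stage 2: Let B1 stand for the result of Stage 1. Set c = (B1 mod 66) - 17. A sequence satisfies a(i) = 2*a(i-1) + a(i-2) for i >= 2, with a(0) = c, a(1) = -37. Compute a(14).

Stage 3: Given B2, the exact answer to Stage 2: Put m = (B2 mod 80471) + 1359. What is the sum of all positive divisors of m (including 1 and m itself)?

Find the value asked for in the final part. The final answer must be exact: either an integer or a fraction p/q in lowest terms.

Stage 1: 11516 = 2^2 * 2879; sigma = (1 + 2 + 4) * (1 + 2879) = 7 * 2880 = 20160; answer 20160
Stage 2: B1 = 20160; c = 13; a(2) = 2*(-37) + 1*(13) = -61; iterating: a(2)=-61, a(3)=-159, a(4)=-379, a(5)=-917, a(6)=-2213, a(7)=-5343, a(8)=-12899, a(9)=-31141, a(10)=-75181, a(11)=-181503, a(12)=-438187, a(13)=-1057877, a(14)=-2553941; answer -2553941
Stage 3: B2 = -2553941; m = 22490; 22490 = 2 * 5 * 13 * 173; sigma = (1 + 2) * (1 + 5) * (1 + 13) * (1 + 173) = 3 * 6 * 14 * 174 = 43848; answer 43848

43848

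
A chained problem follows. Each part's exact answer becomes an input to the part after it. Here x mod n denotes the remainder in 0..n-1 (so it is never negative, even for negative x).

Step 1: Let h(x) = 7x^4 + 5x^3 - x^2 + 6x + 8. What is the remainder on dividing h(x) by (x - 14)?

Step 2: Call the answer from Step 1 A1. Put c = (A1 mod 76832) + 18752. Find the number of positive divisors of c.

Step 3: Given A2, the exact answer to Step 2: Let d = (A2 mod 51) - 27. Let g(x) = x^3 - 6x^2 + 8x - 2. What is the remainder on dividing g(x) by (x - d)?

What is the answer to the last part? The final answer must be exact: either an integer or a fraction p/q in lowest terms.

Step 1: remainder = value at the root: 7*(14)^4 + 5*(14)^3 - 1*(14)^2 + 6*(14)^1 + 8 = (268912) + (13720) + (-196) + (84) + (8) = 282528; answer 282528
Step 2: A1 = 282528; c = 70784; 70784 = 2^7 * 7 * 79; number of divisors = (7+1) * (1+1) * (1+1) = 32; answer 32
Step 3: A2 = 32; d = 5; remainder = value at the root: 1*(5)^3 - 6*(5)^2 + 8*(5)^1 - 2 = (125) + (-150) + (40) + (-2) = 13; answer 13

13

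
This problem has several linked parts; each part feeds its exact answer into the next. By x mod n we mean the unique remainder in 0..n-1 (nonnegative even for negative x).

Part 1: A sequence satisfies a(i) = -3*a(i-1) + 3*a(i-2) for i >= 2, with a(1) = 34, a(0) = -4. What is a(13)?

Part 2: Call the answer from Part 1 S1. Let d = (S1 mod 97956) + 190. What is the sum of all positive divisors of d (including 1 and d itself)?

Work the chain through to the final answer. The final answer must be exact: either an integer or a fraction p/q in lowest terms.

Part 1: a(2) = -3*(34) + 3*(-4) = -114; iterating: a(2)=-114, a(3)=444, a(4)=-1674, a(5)=6354, a(6)=-24084, a(7)=91314, a(8)=-346194, a(9)=1312524, a(10)=-4976154, a(11)=18866034, a(12)=-71526564, a(13)=271177794; answer 271177794
Part 2: S1 = 271177794; d = 35776; 35776 = 2^6 * 13 * 43; sigma = (1 + 2 + 4 + 8 + 16 + 32 + 64) * (1 + 13) * (1 + 43) = 127 * 14 * 44 = 78232; answer 78232

78232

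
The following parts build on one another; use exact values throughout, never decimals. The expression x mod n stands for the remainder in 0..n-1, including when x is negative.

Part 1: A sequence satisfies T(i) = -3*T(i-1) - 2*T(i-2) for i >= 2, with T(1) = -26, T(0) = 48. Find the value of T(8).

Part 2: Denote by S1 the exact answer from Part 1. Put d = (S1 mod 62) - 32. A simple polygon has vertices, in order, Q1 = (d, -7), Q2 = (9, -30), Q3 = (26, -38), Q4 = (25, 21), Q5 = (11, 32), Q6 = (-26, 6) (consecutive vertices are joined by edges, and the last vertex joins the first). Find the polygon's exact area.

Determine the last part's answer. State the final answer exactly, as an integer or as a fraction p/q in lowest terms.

2075

Part 1: T(2) = -3*(-26) - 2*(48) = -18; iterating: T(2)=-18, T(3)=106, T(4)=-282, T(5)=634, T(6)=-1338, T(7)=2746, T(8)=-5562; answer -5562
Part 2: S1 = -5562; d = -14; cross terms: (-14*-30 - 9*-7)=483, (9*-38 - 26*-30)=438, (26*21 - 25*-38)=1496, (25*32 - 11*21)=569, (11*6 - -26*32)=898, (-26*-7 - -14*6)=266; twice the area = |4150| = 4150; area = 2075; answer 2075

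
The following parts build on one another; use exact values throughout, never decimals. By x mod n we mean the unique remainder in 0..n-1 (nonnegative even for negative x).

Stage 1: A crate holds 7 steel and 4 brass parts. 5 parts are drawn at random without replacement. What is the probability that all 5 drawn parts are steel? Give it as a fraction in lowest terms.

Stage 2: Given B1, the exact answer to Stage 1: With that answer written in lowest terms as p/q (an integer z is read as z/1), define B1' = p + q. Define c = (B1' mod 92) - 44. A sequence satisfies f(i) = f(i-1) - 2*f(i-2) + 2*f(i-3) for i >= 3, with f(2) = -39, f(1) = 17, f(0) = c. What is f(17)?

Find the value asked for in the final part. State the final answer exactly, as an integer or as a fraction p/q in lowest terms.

11237

Stage 1: total draws C(11,5) = 462; favorable C(7,5) = 21; P = 1/22; answer 1/22
Stage 2: B1 = 1/22; threaded value p + q = 23; c = -21; f(3) = 1*(-39) - 2*(17) + 2*(-21) = -115; iterating: f(3)=-115, f(4)=-3, f(5)=149, f(6)=-75, f(7)=-379, f(8)=69, f(9)=677, f(10)=-219, f(11)=-1435, f(12)=357, f(13)=2789, f(14)=-795, f(15)=-5659, f(16)=1509, f(17)=11237; answer 11237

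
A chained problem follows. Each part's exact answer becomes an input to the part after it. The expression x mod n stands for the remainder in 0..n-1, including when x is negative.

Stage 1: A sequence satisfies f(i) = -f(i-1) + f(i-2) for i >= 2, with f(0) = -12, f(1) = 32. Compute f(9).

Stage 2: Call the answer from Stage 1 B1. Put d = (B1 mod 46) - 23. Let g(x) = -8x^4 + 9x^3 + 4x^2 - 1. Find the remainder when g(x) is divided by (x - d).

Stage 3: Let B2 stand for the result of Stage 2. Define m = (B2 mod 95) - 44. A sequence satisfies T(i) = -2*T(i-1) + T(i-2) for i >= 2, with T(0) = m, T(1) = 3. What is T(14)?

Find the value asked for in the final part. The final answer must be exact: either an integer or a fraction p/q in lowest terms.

Stage 1: f(2) = -1*(32) + 1*(-12) = -44; iterating: f(2)=-44, f(3)=76, f(4)=-120, f(5)=196, f(6)=-316, f(7)=512, f(8)=-828, f(9)=1340; answer 1340
Stage 2: B1 = 1340; d = -17; remainder = value at the root: -8*(-17)^4 + 9*(-17)^3 + 4*(-17)^2 - 1 = (-668168) + (-44217) + (1156) + (-1) = -711230; answer -711230
Stage 3: B2 = -711230; m = -9; T(2) = -2*(3) + 1*(-9) = -15; iterating: T(2)=-15, T(3)=33, T(4)=-81, T(5)=195, T(6)=-471, T(7)=1137, T(8)=-2745, T(9)=6627, T(10)=-15999, T(11)=38625, T(12)=-93249, T(13)=225123, T(14)=-543495; answer -543495

-543495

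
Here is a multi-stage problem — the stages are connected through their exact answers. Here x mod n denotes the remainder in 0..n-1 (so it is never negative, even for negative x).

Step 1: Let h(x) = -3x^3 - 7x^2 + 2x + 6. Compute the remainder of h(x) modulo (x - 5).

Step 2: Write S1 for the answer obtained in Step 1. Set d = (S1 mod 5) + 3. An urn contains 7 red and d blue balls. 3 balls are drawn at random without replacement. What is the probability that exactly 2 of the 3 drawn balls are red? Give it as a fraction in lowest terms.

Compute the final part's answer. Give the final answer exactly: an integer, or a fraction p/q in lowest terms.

Step 1: remainder = value at the root: -3*(5)^3 - 7*(5)^2 + 2*(5)^1 + 6 = (-375) + (-175) + (10) + (6) = -534; answer -534
Step 2: S1 = -534; d = 4; total draws C(11,3) = 165; favorable C(7,2)*C(4,1) = 84; P = 28/55; answer 28/55

28/55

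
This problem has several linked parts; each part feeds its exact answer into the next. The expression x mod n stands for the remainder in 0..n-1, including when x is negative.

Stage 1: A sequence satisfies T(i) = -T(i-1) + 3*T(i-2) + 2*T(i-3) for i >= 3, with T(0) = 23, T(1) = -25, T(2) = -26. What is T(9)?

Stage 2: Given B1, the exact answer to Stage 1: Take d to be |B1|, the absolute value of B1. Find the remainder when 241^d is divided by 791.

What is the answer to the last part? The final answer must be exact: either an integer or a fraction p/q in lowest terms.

Stage 1: T(3) = -1*(-26) + 3*(-25) + 2*(23) = -3; iterating: T(3)=-3, T(4)=-125, T(5)=64, T(6)=-445, T(7)=387, T(8)=-1594, T(9)=1865; answer 1865
Stage 2: B1 = 1865; d = 1865; squarings mod 791: 241^1=241, 241^2=338, 241^4=340, 241^8=114, 241^16=340, 241^32=114, 241^64=340, 241^128=114, 241^256=340, 241^512=114, 241^1024=340; 241^1865 = 241^1 * 241^8 * 241^64 * 241^256 * 241^512 * 241^1024 = 467 (mod 791); answer 467

467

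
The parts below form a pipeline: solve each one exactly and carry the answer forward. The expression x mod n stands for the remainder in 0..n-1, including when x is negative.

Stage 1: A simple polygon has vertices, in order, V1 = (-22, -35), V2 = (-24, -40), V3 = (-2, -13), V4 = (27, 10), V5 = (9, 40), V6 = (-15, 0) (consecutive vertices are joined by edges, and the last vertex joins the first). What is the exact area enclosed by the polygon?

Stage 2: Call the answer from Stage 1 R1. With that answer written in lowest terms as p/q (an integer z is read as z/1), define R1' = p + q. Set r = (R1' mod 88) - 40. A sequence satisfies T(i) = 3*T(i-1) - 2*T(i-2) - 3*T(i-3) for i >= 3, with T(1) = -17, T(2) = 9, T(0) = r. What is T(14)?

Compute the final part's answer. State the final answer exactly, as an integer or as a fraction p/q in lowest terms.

9756

Stage 1: cross terms: (-22*-40 - -24*-35)=40, (-24*-13 - -2*-40)=232, (-2*10 - 27*-13)=331, (27*40 - 9*10)=990, (9*0 - -15*40)=600, (-15*-35 - -22*0)=525; twice the area = |2718| = 2718; area = 1359; answer 1359
Stage 2: R1 = 1359; threaded value p + q = 1360; r = 0; T(3) = 3*(9) - 2*(-17) - 3*(0) = 61; iterating: T(3)=61, T(4)=216, T(5)=499, T(6)=882, T(7)=1000, T(8)=-261, T(9)=-5429, T(10)=-18765, T(11)=-44654, T(12)=-80145, T(13)=-94832, T(14)=9756; answer 9756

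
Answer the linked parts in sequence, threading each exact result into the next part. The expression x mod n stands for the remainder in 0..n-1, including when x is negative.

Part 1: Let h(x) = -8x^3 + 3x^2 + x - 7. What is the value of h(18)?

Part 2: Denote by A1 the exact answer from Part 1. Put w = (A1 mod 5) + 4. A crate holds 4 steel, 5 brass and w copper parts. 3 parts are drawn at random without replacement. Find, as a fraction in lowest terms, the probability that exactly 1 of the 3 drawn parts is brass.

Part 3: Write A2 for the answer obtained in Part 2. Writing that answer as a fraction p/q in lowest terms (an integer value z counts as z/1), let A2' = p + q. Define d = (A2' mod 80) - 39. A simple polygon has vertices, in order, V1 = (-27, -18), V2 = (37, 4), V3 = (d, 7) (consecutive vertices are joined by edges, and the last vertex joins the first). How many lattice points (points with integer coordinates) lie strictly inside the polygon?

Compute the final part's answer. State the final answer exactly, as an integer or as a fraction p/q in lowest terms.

315

Part 1: -8*(18)^3 + 3*(18)^2 + 1*(18)^1 - 7 = (-46656) + (972) + (18) + (-7) = -45673; answer -45673
Part 2: A1 = -45673; w = 6; total draws C(15,3) = 455; favorable C(5,1)*C(10,2) = 225; P = 45/91; answer 45/91
Part 3: A2 = 45/91; threaded value p + q = 136; d = 17; cross terms: (-27*4 - 37*-18)=558, (37*7 - 17*4)=191, (17*-18 - -27*7)=-117; twice the area = |632| = 632; area = 316; boundary points = 2 + 1 + 1 = 4; strictly interior points = area - boundary/2 + 1 = 315; answer 315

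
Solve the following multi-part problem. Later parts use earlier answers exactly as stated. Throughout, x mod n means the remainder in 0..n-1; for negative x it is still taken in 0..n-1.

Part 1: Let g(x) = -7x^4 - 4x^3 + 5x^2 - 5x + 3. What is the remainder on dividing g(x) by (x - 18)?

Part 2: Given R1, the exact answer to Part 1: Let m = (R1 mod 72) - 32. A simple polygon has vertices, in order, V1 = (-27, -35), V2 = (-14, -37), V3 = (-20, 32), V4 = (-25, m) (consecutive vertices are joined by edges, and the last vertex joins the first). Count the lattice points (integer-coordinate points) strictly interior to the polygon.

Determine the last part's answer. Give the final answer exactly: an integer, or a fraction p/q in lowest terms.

Part 1: remainder = value at the root: -7*(18)^4 - 4*(18)^3 + 5*(18)^2 - 5*(18)^1 + 3 = (-734832) + (-23328) + (1620) + (-90) + (3) = -756627; answer -756627
Part 2: R1 = -756627; m = -11; cross terms: (-27*-37 - -14*-35)=509, (-14*32 - -20*-37)=-1188, (-20*-11 - -25*32)=1020, (-25*-35 - -27*-11)=578; twice the area = |919| = 919; area = 919/2; boundary points = 1 + 3 + 1 + 2 = 7; strictly interior points = area - boundary/2 + 1 = 457; answer 457

457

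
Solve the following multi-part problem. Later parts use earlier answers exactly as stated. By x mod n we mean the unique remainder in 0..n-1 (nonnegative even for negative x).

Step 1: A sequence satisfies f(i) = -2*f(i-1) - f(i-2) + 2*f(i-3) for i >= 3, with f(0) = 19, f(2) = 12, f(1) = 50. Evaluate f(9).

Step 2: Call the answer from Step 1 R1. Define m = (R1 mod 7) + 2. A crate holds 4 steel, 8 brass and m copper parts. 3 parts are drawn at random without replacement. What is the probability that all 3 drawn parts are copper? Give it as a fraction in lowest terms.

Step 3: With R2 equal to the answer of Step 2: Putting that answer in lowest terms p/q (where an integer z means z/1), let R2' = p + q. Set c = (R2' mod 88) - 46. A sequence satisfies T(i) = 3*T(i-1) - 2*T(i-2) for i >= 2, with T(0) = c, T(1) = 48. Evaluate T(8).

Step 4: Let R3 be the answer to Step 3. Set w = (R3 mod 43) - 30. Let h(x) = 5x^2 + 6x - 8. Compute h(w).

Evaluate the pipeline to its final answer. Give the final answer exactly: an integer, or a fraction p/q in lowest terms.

19

Step 1: f(3) = -2*(12) - 1*(50) + 2*(19) = -36; iterating: f(3)=-36, f(4)=160, f(5)=-260, f(6)=288, f(7)=4, f(8)=-816, f(9)=2204; answer 2204
Step 2: R1 = 2204; m = 8; total draws C(20,3) = 1140; favorable C(8,3) = 56; P = 14/285; answer 14/285
Step 3: R2 = 14/285; threaded value p + q = 299; c = -11; T(2) = 3*(48) - 2*(-11) = 166; iterating: T(2)=166, T(3)=402, T(4)=874, T(5)=1818, T(6)=3706, T(7)=7482, T(8)=15034; answer 15034
Step 4: R3 = 15034; w = -3; 5*(-3)^2 + 6*(-3)^1 - 8 = (45) + (-18) + (-8) = 19; answer 19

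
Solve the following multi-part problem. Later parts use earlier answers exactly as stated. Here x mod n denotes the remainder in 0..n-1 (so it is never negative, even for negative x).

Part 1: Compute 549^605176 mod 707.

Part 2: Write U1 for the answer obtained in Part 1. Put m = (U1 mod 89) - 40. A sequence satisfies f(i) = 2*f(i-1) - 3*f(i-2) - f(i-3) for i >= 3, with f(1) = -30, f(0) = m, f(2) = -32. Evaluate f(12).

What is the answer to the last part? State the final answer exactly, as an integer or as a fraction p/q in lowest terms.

23418

Part 1: squarings mod 707: 549^1=549, 549^2=219, 549^4=592, 549^8=499, 549^16=137, 549^32=387, 549^64=592, 549^128=499, 549^256=137, 549^512=387, 549^1024=592, 549^2048=499, 549^4096=137, 549^8192=387, 549^16384=592, 549^32768=499, 549^65536=137, 549^131072=387, 549^262144=592, 549^524288=499; 549^605176 = 549^8 * 549^16 * 549^32 * 549^64 * 549^128 * 549^256 * 549^512 * 549^2048 * 549^4096 * 549^8192 * 549^65536 * 549^524288 = 137 (mod 707); answer 137
Part 2: U1 = 137; m = 8; f(3) = 2*(-32) - 3*(-30) - 1*(8) = 18; iterating: f(3)=18, f(4)=162, f(5)=302, f(6)=100, f(7)=-868, f(8)=-2338, f(9)=-2172, f(10)=3538, f(11)=15930, f(12)=23418; answer 23418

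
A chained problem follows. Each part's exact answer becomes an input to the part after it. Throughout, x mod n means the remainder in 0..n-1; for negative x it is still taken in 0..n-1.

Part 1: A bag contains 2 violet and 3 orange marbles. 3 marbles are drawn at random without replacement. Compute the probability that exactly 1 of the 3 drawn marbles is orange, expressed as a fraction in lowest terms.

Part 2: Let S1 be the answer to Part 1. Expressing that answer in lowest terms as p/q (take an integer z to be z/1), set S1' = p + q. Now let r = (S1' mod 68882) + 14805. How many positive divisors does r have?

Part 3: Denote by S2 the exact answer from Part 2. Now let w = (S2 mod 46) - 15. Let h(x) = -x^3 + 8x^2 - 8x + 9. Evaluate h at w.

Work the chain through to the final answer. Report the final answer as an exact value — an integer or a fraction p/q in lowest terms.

Part 1: total draws C(5,3) = 10; favorable C(3,1)*C(2,2) = 3; P = 3/10; answer 3/10
Part 2: S1 = 3/10; threaded value p + q = 13; r = 14818; 14818 = 2 * 31 * 239; number of divisors = (1+1) * (1+1) * (1+1) = 8; answer 8
Part 3: S2 = 8; w = -7; -1*(-7)^3 + 8*(-7)^2 - 8*(-7)^1 + 9 = (343) + (392) + (56) + (9) = 800; answer 800

800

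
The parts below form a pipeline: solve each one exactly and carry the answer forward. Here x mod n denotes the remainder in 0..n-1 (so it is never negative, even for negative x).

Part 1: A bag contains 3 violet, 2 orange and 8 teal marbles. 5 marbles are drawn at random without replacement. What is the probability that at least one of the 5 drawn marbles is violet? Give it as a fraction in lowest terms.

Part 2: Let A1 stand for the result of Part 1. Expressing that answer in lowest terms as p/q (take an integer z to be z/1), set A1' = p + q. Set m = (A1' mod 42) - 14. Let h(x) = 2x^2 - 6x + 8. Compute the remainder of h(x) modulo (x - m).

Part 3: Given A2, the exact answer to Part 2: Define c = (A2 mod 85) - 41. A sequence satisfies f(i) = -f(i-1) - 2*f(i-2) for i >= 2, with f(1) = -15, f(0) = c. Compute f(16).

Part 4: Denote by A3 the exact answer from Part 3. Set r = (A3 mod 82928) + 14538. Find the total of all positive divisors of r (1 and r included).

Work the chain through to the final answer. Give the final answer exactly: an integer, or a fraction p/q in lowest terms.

Part 1: total draws C(13,5) = 1287; complement C(10,5) = 252; favorable 1287 - 252 = 1035; P = 115/143; answer 115/143
Part 2: A1 = 115/143; threaded value p + q = 258; m = -8; remainder = value at the root: 2*(-8)^2 - 6*(-8)^1 + 8 = (128) + (48) + (8) = 184; answer 184
Part 3: A2 = 184; c = -27; f(2) = -1*(-15) - 2*(-27) = 69; iterating: f(2)=69, f(3)=-39, f(4)=-99, f(5)=177, f(6)=21, f(7)=-375, f(8)=333, f(9)=417, f(10)=-1083, f(11)=249, f(12)=1917, f(13)=-2415, f(14)=-1419, f(15)=6249, f(16)=-3411; answer -3411
Part 4: A3 = -3411; r = 94055; 94055 = 5 * 13 * 1447; sigma = (1 + 5) * (1 + 13) * (1 + 1447) = 6 * 14 * 1448 = 121632; answer 121632

121632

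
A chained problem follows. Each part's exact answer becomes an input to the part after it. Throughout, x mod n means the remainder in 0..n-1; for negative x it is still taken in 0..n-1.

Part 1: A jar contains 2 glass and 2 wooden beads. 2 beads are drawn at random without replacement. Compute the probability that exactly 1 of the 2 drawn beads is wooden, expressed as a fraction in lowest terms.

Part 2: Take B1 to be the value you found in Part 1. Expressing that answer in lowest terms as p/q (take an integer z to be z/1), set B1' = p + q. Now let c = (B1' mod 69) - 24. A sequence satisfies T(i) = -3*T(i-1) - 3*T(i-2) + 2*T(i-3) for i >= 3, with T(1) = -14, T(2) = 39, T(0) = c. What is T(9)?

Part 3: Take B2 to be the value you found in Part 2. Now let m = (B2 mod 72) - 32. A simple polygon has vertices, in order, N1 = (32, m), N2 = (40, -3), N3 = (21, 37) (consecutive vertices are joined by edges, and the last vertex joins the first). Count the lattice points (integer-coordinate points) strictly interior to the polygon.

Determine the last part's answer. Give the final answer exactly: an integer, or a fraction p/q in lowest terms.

86

Part 1: total draws C(4,2) = 6; favorable C(2,1)*C(2,1) = 4; P = 2/3; answer 2/3
Part 2: B1 = 2/3; threaded value p + q = 5; c = -19; T(3) = -3*(39) - 3*(-14) + 2*(-19) = -113; iterating: T(3)=-113, T(4)=194, T(5)=-165, T(6)=-313, T(7)=1822, T(8)=-4857, T(9)=8479; answer 8479
Part 3: B2 = 8479; m = 23; cross terms: (32*-3 - 40*23)=-1016, (40*37 - 21*-3)=1543, (21*23 - 32*37)=-701; twice the area = |-174| = 174; area = 87; boundary points = 2 + 1 + 1 = 4; strictly interior points = area - boundary/2 + 1 = 86; answer 86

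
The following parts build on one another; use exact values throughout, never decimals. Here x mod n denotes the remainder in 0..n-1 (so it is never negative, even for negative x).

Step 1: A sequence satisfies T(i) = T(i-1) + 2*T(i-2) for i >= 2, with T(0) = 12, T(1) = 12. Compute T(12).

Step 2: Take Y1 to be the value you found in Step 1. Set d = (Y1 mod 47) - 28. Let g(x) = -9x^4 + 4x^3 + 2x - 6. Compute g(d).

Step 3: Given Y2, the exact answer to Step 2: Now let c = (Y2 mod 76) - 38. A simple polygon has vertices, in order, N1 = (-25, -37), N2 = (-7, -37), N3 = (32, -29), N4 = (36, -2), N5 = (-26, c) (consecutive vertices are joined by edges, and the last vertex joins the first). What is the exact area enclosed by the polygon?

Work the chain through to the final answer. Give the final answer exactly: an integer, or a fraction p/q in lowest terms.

2734

Step 1: T(2) = 1*(12) + 2*(12) = 36; iterating: T(2)=36, T(3)=60, T(4)=132, T(5)=252, T(6)=516, T(7)=1020, T(8)=2052, T(9)=4092, T(10)=8196, T(11)=16380, T(12)=32772; answer 32772
Step 2: Y1 = 32772; d = -15; -9*(-15)^4 + 4*(-15)^3 + 2*(-15)^1 - 6 = (-455625) + (-13500) + (-30) + (-6) = -469161; answer -469161
Step 3: Y2 = -469161; c = 25; cross terms: (-25*-37 - -7*-37)=666, (-7*-29 - 32*-37)=1387, (32*-2 - 36*-29)=980, (36*25 - -26*-2)=848, (-26*-37 - -25*25)=1587; twice the area = |5468| = 5468; area = 2734; answer 2734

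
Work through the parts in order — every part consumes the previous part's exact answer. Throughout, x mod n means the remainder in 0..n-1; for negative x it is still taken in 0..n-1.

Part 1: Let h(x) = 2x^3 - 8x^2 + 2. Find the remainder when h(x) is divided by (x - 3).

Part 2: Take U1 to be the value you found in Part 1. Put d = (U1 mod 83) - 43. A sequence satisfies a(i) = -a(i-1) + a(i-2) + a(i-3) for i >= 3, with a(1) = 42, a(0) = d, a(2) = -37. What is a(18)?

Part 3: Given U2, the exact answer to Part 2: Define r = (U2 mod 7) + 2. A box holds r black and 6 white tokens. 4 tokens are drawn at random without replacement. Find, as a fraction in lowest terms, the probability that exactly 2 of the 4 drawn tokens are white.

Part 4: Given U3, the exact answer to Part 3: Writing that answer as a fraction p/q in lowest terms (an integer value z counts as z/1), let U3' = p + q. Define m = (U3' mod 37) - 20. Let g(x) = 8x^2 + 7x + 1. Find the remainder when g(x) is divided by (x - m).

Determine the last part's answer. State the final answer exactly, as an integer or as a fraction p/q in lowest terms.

Part 1: remainder = value at the root: 2*(3)^3 - 8*(3)^2 + 2 = (54) + (-72) + (2) = -16; answer -16
Part 2: U1 = -16; d = 24; a(3) = -1*(-37) + 1*(42) + 1*(24) = 103; iterating: a(3)=103, a(4)=-98, a(5)=164, a(6)=-159, a(7)=225, a(8)=-220, a(9)=286, a(10)=-281, a(11)=347, a(12)=-342, a(13)=408, a(14)=-403, a(15)=469, a(16)=-464, a(17)=530, a(18)=-525; answer -525
Part 3: U2 = -525; r = 2; total draws C(8,4) = 70; favorable C(6,2)*C(2,2) = 15; P = 3/14; answer 3/14
Part 4: U3 = 3/14; threaded value p + q = 17; m = -3; remainder = value at the root: 8*(-3)^2 + 7*(-3)^1 + 1 = (72) + (-21) + (1) = 52; answer 52

52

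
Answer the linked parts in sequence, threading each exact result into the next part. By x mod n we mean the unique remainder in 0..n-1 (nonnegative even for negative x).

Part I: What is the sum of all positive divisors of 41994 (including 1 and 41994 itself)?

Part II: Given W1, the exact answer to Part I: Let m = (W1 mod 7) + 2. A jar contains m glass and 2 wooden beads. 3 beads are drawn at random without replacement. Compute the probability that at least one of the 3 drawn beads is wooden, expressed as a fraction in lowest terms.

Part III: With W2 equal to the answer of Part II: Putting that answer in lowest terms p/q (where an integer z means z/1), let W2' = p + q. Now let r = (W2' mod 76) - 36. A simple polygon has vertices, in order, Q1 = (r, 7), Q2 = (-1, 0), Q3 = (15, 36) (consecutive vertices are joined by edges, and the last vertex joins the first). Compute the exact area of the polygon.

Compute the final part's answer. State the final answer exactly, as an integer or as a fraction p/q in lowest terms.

Part I: 41994 = 2 * 3^2 * 2333; sigma = (1 + 2) * (1 + 3 + 9) * (1 + 2333) = 3 * 13 * 2334 = 91026; answer 91026
Part II: W1 = 91026; m = 7; total draws C(9,3) = 84; complement C(7,3) = 35; favorable 84 - 35 = 49; P = 7/12; answer 7/12
Part III: W2 = 7/12; threaded value p + q = 19; r = -17; cross terms: (-17*0 - -1*7)=7, (-1*36 - 15*0)=-36, (15*7 - -17*36)=717; twice the area = |688| = 688; area = 344; answer 344

344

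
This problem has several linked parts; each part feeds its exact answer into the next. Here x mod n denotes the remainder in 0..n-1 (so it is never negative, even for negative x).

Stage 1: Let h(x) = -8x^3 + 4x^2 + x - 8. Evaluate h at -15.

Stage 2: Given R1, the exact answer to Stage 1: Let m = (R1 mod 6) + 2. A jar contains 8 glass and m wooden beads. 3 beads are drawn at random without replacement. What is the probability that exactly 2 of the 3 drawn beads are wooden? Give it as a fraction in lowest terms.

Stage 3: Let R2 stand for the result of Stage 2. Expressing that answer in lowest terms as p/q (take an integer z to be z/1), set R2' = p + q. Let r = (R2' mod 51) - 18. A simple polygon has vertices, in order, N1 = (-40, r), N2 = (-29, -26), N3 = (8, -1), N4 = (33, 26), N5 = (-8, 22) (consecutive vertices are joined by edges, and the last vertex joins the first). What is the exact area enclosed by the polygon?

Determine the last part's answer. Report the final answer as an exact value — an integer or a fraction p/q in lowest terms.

Stage 1: -8*(-15)^3 + 4*(-15)^2 + 1*(-15)^1 - 8 = (27000) + (900) + (-15) + (-8) = 27877; answer 27877
Stage 2: R1 = 27877; m = 3; total draws C(11,3) = 165; favorable C(3,2)*C(8,1) = 24; P = 8/55; answer 8/55
Stage 3: R2 = 8/55; threaded value p + q = 63; r = -6; cross terms: (-40*-26 - -29*-6)=866, (-29*-1 - 8*-26)=237, (8*26 - 33*-1)=241, (33*22 - -8*26)=934, (-8*-6 - -40*22)=928; twice the area = |3206| = 3206; area = 1603; answer 1603

1603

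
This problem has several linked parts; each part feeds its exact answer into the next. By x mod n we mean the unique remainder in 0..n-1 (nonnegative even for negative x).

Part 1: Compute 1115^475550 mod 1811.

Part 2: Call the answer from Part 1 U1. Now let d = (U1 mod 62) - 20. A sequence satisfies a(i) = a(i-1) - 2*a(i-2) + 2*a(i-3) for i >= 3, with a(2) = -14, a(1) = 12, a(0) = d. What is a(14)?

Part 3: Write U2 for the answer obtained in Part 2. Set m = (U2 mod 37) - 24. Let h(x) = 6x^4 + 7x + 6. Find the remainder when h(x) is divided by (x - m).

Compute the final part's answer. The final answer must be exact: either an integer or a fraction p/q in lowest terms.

Part 1: squarings mod 1811: 1115^1=1115, 1115^2=879, 1115^4=1155, 1115^8=1129, 1115^16=1508, 1115^32=1259, 1115^64=456, 1115^128=1482, 1115^256=1392, 1115^512=1705, 1115^1024=370, 1115^2048=1075, 1115^4096=207, 1115^8192=1196, 1115^16384=1537, 1115^32768=825, 1115^65536=1500, 1115^131072=738, 1115^262144=1344; 1115^475550 = 1115^2 * 1115^4 * 1115^8 * 1115^16 * 1115^128 * 1115^256 * 1115^16384 * 1115^65536 * 1115^131072 * 1115^262144 = 1372 (mod 1811); answer 1372
Part 2: U1 = 1372; d = -12; a(3) = 1*(-14) - 2*(12) + 2*(-12) = -62; iterating: a(3)=-62, a(4)=-10, a(5)=86, a(6)=-18, a(7)=-210, a(8)=-2, a(9)=382, a(10)=-34, a(11)=-802, a(12)=30, a(13)=1566, a(14)=-98; answer -98
Part 3: U2 = -98; m = -11; remainder = value at the root: 6*(-11)^4 + 7*(-11)^1 + 6 = (87846) + (-77) + (6) = 87775; answer 87775

87775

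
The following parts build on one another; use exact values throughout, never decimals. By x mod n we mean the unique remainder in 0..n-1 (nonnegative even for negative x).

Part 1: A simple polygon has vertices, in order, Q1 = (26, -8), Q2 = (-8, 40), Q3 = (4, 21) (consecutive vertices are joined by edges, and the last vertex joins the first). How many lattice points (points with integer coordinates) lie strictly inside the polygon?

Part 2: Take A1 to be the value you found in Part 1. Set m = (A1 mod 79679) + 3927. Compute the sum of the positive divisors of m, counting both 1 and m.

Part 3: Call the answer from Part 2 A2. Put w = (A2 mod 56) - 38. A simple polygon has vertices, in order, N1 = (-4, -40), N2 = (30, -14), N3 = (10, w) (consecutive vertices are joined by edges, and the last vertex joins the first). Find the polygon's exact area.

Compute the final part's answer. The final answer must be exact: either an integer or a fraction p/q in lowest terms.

56

Part 1: cross terms: (26*40 - -8*-8)=976, (-8*21 - 4*40)=-328, (4*-8 - 26*21)=-578; twice the area = |70| = 70; area = 35; boundary points = 2 + 1 + 1 = 4; strictly interior points = area - boundary/2 + 1 = 34; answer 34
Part 2: A1 = 34; m = 3961; 3961 = 17 * 233; sigma = (1 + 17) * (1 + 233) = 18 * 234 = 4212; answer 4212
Part 3: A2 = 4212; w = -26; cross terms: (-4*-14 - 30*-40)=1256, (30*-26 - 10*-14)=-640, (10*-40 - -4*-26)=-504; twice the area = |112| = 112; area = 56; answer 56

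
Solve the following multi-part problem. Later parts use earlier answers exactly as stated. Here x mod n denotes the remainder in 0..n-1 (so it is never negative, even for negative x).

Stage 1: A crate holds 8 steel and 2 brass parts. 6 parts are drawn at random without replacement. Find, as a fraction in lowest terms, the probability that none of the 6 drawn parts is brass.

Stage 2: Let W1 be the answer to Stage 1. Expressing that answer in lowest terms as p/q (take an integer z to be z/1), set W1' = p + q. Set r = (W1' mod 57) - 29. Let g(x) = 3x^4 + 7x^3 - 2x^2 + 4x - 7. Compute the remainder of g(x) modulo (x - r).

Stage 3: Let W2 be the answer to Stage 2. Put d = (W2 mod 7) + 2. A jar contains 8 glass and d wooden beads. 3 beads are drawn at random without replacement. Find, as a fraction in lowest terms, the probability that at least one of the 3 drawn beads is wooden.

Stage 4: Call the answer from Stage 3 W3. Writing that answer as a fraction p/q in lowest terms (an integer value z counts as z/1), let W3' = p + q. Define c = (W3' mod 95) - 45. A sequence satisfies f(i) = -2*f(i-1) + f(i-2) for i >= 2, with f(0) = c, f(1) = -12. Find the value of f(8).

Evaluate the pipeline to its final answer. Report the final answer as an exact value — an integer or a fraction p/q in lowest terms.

502

Stage 1: total draws C(10,6) = 210; favorable C(8,6) = 28; P = 2/15; answer 2/15
Stage 2: W1 = 2/15; threaded value p + q = 17; r = -12; remainder = value at the root: 3*(-12)^4 + 7*(-12)^3 - 2*(-12)^2 + 4*(-12)^1 - 7 = (62208) + (-12096) + (-288) + (-48) + (-7) = 49769; answer 49769
Stage 3: W2 = 49769; d = 8; total draws C(16,3) = 560; complement C(8,3) = 56; favorable 560 - 56 = 504; P = 9/10; answer 9/10
Stage 4: W3 = 9/10; threaded value p + q = 19; c = -26; f(2) = -2*(-12) + 1*(-26) = -2; iterating: f(2)=-2, f(3)=-8, f(4)=14, f(5)=-36, f(6)=86, f(7)=-208, f(8)=502; answer 502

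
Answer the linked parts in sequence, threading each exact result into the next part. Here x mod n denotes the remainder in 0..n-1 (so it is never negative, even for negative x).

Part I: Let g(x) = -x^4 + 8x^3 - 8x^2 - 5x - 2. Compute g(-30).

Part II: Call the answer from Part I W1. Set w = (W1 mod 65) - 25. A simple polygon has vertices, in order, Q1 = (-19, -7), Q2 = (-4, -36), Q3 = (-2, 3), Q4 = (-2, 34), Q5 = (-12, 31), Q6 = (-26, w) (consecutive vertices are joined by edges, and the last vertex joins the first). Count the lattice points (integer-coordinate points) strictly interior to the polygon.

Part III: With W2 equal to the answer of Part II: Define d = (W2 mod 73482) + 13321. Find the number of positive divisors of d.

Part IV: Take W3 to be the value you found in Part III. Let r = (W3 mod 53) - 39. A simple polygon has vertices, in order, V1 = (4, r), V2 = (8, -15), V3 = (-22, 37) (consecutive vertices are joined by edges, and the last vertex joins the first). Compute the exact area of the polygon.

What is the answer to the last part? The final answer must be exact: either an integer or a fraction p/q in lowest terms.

Part I: -1*(-30)^4 + 8*(-30)^3 - 8*(-30)^2 - 5*(-30)^1 - 2 = (-810000) + (-216000) + (-7200) + (150) + (-2) = -1033052; answer -1033052
Part II: W1 = -1033052; w = 33; cross terms: (-19*-36 - -4*-7)=656, (-4*3 - -2*-36)=-84, (-2*34 - -2*3)=-62, (-2*31 - -12*34)=346, (-12*33 - -26*31)=410, (-26*-7 - -19*33)=809; twice the area = |2075| = 2075; area = 2075/2; boundary points = 1 + 1 + 31 + 1 + 2 + 1 = 37; strictly interior points = area - boundary/2 + 1 = 1020; answer 1020
Part III: W2 = 1020; d = 14341; 14341 is prime, so its only divisors are 1 and 14341; count = 2; answer 2
Part IV: W3 = 2; r = -37; cross terms: (4*-15 - 8*-37)=236, (8*37 - -22*-15)=-34, (-22*-37 - 4*37)=666; twice the area = |868| = 868; area = 434; answer 434

434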